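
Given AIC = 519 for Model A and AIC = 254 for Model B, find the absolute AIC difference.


|AIC_A - AIC_B| = |519 - 254| = 265.
Model B is preferred (lower AIC).

265


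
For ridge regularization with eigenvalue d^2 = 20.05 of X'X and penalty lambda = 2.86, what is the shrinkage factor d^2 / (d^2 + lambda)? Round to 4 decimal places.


d^2 + lambda = 20.05 + 2.86 = 22.9100.
Shrinkage factor = 20.05/22.9100 = 0.8752.

0.8752


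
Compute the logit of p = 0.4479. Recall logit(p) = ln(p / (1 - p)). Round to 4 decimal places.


Compute the odds: 0.4479/0.5521 = 0.8113.
Take the natural log: ln(0.8113) = -0.2092.

-0.2092


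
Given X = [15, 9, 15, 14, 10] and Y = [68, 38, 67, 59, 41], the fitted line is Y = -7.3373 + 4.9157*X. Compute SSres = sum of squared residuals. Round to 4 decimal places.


Compute predicted values, then residuals = yi - yhat_i.
Residuals: [1.6018, 1.0960, 0.6018, -2.4825, -0.8197].
SSres = sum(residual^2) = 10.9639.

10.9639


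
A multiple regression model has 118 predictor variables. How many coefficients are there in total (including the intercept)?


Each predictor gets one coefficient, plus one intercept.
Total parameters = 118 + 1 = 119.

119


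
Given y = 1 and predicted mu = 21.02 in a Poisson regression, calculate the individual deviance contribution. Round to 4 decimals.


First: ln(1/21.02) = -3.045474.
Then: 1 * -3.045474 = -3.045474.
y - mu = 1 - 21.02 = -20.02.
D = 2(-3.045474 - -20.02) = 33.949052, which rounds to 33.9491.

33.9491


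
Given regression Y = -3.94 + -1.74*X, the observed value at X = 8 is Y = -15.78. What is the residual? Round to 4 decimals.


Fitted value at X = 8 is yhat = -3.94 + -1.74*8 = -17.8600.
Residual = -15.78 - -17.8600 = 2.0800.

2.0800


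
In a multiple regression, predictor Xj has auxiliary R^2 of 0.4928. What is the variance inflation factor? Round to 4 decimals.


Denominator: 1 - 0.4928 = 0.5072.
VIF = 1 / 0.5072 = 1.9716.

1.9716


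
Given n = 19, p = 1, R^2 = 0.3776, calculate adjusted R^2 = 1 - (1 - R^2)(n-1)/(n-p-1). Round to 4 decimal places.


Using the formula:
(1 - 0.3776) = 0.6224.
Multiply by 18/17: 0.6224 * 18 = 11.2032, then 11.2032 / 17 = 0.6590.
Adj R^2 = 1 - 0.6590 = 0.3410.

0.3410


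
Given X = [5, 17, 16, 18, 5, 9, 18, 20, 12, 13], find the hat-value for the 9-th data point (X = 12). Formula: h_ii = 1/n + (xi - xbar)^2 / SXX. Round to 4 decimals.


n = 10, xbar = 13.3000.
SXX = sum((xi - xbar)^2) = 268.1000.
h = 1/10 + (12 - 13.3000)^2 / 268.1000 = 0.1063.

0.1063


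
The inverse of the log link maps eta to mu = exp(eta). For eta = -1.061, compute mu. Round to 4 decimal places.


mu = exp(eta) = exp(-1.061).
= 0.3461.

0.3461


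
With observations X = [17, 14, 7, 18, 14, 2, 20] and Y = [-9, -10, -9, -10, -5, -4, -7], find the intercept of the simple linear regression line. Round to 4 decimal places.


Compute b1 = -0.1780 from the OLS formula.
With xbar = 13.1429 and ybar = -7.7143, the intercept is:
b0 = -7.7143 - -0.1780 * 13.1429 = -5.3754.

-5.3754


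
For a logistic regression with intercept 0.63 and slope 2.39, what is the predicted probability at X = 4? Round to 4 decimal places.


z = 0.63 + 2.39 * 4 = 10.1900.
Sigmoid: P = 1 / (1 + exp(-10.1900)) = 1.0000.

1.0000


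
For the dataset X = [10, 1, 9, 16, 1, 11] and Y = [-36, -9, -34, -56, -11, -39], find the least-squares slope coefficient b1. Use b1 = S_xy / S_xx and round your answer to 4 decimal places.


The sample means are xbar = 8.0000 and ybar = -30.8333.
Compute S_xx = 176.0000 and S_xy = -531.0000.
Slope b1 = S_xy / S_xx = -531.0000 / 176.0000 = -3.0170.

-3.0170


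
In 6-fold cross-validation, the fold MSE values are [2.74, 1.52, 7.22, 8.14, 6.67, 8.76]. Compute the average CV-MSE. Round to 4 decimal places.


Total MSE across folds = 35.0500.
CV-MSE = 35.0500/6 = 5.8417.

5.8417


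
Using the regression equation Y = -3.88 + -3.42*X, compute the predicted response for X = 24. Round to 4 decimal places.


Plug X = 24 into Y = -3.88 + -3.42*X:
Y = -3.88 + -82.0800 = -85.9600.

-85.9600


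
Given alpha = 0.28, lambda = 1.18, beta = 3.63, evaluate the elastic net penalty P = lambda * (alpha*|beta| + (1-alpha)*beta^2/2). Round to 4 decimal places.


L1 component = 0.28 * |3.63| = 1.0164.
L2 component = 0.72 * 3.63^2 / 2 = 4.7437.
Penalty = 1.18 * (1.0164 + 4.7437) = 1.18 * 5.7601 = 6.7969.

6.7969


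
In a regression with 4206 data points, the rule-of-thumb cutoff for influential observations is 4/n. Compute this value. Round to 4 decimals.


Using the rule of thumb:
Threshold = 4 / 4206 = 0.0010.

0.0010


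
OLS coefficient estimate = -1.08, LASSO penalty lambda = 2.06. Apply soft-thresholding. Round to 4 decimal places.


Absolute value: |-1.08| = 1.08.
Compare to lambda = 2.06.
Since |beta| <= lambda, the coefficient is set to 0.

0.0000


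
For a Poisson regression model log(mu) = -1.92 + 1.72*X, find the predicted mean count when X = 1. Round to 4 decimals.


Linear predictor: eta = -1.92 + (1.72)(1) = -0.2000.
Expected count: mu = exp(-0.2000) = 0.8187.

0.8187


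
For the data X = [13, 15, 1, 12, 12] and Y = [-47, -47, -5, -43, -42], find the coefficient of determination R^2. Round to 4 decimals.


After computing the OLS fit (b0=-2.6386, b1=-3.2228):
SSres = 25.9851, SStot = 1284.8000.
R^2 = 1 - 25.9851/1284.8000 = 0.9798.

0.9798


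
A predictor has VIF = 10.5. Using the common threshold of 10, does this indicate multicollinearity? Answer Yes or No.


Check: VIF = 10.5 vs threshold = 10.
Since 10.5 >= 10, the answer is Yes.

Yes


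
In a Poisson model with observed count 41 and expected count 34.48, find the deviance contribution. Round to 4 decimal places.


First: ln(41/34.48) = 0.173193.
Then: 41 * 0.173193 = 7.100913.
y - mu = 41 - 34.48 = 6.52.
D = 2(7.100913 - 6.52) = 1.161826, which rounds to 1.1618.

1.1618


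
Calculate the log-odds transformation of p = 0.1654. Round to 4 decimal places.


The odds are p/(1-p) = 0.1654 / 0.8346 = 0.1982.
logit(p) = ln(0.1982) = -1.6186.

-1.6186


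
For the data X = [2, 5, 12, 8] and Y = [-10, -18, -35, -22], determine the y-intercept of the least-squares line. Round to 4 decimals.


First find the slope: b1 = -2.4155.
Means: xbar = 6.7500, ybar = -21.2500.
b0 = ybar - b1 * xbar = -21.2500 - -2.4155 * 6.7500 = -4.9452.

-4.9452


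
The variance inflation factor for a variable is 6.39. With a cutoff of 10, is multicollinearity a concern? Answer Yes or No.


Check: VIF = 6.39 vs threshold = 10.
Since 6.39 < 10, the answer is No.

No


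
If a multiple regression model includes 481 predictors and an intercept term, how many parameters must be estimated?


Total coefficients = number of predictors + 1 (for the intercept).
= 481 + 1 = 482.

482


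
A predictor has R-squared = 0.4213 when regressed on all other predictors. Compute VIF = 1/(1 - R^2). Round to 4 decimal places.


VIF = 1 / (1 - 0.4213).
= 1 / 0.5787 = 1.7280.

1.7280


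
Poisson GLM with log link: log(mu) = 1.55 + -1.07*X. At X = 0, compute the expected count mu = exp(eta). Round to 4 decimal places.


Linear predictor: eta = 1.55 + (-1.07)(0) = 1.5500.
Expected count: mu = exp(1.5500) = 4.7115.

4.7115


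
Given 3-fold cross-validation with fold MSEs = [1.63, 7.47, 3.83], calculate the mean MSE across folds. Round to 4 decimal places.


Sum of fold MSEs = 12.9300.
Average = 12.9300 / 3 = 4.3100.

4.3100


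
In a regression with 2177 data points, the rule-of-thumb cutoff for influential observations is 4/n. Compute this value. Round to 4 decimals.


The threshold is 4/n.
4/2177 = 0.0018.

0.0018


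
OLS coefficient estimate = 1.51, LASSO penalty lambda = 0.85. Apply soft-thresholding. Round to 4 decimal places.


Check: |1.51| = 1.51 vs lambda = 0.85.
Since |beta| > lambda, coefficient = sign(beta)*(|beta| - lambda) = 0.6600.
Soft-thresholded coefficient = 0.6600.

0.6600


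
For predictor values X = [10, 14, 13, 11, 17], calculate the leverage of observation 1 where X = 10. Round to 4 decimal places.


Compute xbar = 13.0000 with n = 5 observations.
SXX = 30.0000.
Leverage = 1/5 + (10 - 13.0000)^2/30.0000 = 0.5000.

0.5000


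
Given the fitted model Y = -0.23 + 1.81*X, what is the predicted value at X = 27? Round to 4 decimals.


Predicted value:
Y = -0.23 + (1.81)(27) = -0.23 + 48.8700 = 48.6400.

48.6400


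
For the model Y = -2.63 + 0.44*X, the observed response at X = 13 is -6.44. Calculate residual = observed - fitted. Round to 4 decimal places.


Fitted value at X = 13 is yhat = -2.63 + 0.44*13 = 3.0900.
Residual = -6.44 - 3.0900 = -9.5300.

-9.5300


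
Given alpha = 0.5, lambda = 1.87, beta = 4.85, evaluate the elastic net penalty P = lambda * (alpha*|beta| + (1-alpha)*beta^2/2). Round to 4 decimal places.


Compute:
L1 = 0.5 * 4.85 = 2.4250.
L2 = 0.5 * 4.85^2 / 2 = 5.8806.
Penalty = 1.87 * (2.4250 + 5.8806) = 15.5315.

15.5315


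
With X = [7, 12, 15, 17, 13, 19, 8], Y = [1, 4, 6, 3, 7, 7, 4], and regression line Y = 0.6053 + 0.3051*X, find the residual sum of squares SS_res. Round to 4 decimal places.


For each point, residual = actual - predicted.
Residuals: [-1.7410, -0.2665, 0.8182, -2.7920, 2.4284, 0.5978, 0.9539].
Sum of squared residuals = 18.7312.

18.7312


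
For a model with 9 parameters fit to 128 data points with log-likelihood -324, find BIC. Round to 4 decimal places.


ln(128) = 4.852030.
k * ln(n) = 9 * 4.852030 = 43.668270.
-2L = 648.
BIC = 43.668270 + 648 = 691.668270, which rounds to 691.6683.

691.6683


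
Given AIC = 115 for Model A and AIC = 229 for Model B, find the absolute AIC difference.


Compute |115 - 229| = 114.
Model A has the smaller AIC.

114


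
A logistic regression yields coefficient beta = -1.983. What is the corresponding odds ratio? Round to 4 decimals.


The odds ratio is computed as:
OR = e^(-1.983) = 0.1377.

0.1377


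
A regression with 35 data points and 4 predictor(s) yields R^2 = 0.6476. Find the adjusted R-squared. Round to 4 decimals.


Using the formula:
(1 - 0.6476) = 0.3524.
Multiply by 34/30: 0.3524 * 34 = 11.9816, then 11.9816 / 30 = 0.3994.
Adj R^2 = 1 - 0.3994 = 0.6006.

0.6006


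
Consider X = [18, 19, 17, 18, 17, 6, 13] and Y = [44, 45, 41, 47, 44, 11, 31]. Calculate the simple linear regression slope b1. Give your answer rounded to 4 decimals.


First compute the means: xbar = 15.4286, ybar = 37.5714.
Then S_xx = sum((xi - xbar)^2) = 125.7143.
S_xy = sum((xi - xbar)(yi - ybar)) = 349.2857.
b1 = S_xy / S_xx = 349.2857 / 125.7143 = 2.7784.

2.7784


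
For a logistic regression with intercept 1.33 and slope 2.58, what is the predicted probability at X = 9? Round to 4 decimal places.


Linear predictor: z = 1.33 + 2.58 * 9 = 24.5500.
P = 1/(1 + exp(-24.5500)) = 1/(1 + 0.0000) = 1.0000.

1.0000


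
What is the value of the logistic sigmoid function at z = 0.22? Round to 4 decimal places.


First, exp(-0.2200) = 0.8025.
Then sigma(z) = 1/(1 + 0.8025) = 0.5548.

0.5548


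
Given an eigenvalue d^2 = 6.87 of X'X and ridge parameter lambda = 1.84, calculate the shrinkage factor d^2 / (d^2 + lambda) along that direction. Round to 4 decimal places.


Compute the denominator: 6.87 + 1.84 = 8.7100.
Shrinkage factor = 6.87 / 8.7100 = 0.7887.

0.7887


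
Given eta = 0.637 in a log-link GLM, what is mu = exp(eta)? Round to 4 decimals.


The inverse log link gives:
mu = exp(0.637) = 1.8908.

1.8908


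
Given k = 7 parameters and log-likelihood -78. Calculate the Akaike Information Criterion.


AIC = 2k - 2*loglik = 2(7) - 2(-78).
= 14 + 156 = 170.

170


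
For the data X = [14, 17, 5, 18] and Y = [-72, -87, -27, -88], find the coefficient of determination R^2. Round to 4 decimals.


Fit the OLS line: b0 = -3.3143, b1 = -4.8286.
SSres = 8.9143.
SStot = 2457.0000.
R^2 = 1 - 8.9143/2457.0000 = 0.9964.

0.9964


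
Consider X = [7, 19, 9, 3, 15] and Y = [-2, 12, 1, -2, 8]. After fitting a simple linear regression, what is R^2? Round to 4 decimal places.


Fit the OLS line: b0 = -6.7843, b1 = 0.9608.
SSres = 8.5490.
SStot = 159.2000.
R^2 = 1 - 8.5490/159.2000 = 0.9463.

0.9463


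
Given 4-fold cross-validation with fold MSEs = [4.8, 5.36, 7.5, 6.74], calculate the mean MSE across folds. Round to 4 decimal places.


Total MSE across folds = 24.4000.
CV-MSE = 24.4000/4 = 6.1000.

6.1000


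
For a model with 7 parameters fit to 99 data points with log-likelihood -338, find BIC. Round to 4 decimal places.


ln(99) = 4.595120.
k * ln(n) = 7 * 4.595120 = 32.165840.
-2L = 676.
BIC = 32.165840 + 676 = 708.165840, which rounds to 708.1658.

708.1658


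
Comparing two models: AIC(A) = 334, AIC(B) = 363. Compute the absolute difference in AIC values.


Compute |334 - 363| = 29.
Model A has the smaller AIC.

29


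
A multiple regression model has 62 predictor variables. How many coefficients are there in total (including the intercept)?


Each predictor gets one coefficient, plus one intercept.
Total parameters = 62 + 1 = 63.

63


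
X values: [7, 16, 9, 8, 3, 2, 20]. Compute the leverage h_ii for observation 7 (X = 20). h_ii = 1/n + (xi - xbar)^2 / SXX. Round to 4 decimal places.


n = 7, xbar = 9.2857.
SXX = sum((xi - xbar)^2) = 259.4286.
h = 1/7 + (20 - 9.2857)^2 / 259.4286 = 0.5854.

0.5854


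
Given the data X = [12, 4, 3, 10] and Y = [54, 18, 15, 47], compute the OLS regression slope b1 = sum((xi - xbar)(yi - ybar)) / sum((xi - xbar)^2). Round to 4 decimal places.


Calculate xbar = 7.2500, ybar = 33.5000.
S_xx = 58.7500, S_xy = 263.5000.
Using b1 = S_xy / S_xx = 263.5000 / 58.7500, we get b1 = 4.4851.

4.4851


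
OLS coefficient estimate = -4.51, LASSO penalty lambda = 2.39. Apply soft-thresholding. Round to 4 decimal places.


|beta_OLS| = 4.51.
lambda = 2.39.
Since |beta| > lambda, coefficient = sign(beta)*(|beta| - lambda) = -2.1200.
Result = -2.1200.

-2.1200


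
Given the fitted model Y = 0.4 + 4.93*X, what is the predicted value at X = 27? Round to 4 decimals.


Substitute X = 27 into the equation:
Y = 0.4 + 4.93 * 27 = 0.4 + 133.1100 = 133.5100.

133.5100


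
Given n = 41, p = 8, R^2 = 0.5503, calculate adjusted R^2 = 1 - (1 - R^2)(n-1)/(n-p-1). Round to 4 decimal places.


Plug in: Adj R^2 = 1 - (1 - 0.5503) * 40/32.
= 1 - 0.4497 * 40/32
= 1 - 17.9880 / 32
= 1 - 0.5621 = 0.4379.

0.4379


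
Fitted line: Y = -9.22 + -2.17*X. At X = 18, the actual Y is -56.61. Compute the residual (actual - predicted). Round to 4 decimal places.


Fitted value at X = 18 is yhat = -9.22 + -2.17*18 = -48.2800.
Residual = -56.61 - -48.2800 = -8.3300.

-8.3300


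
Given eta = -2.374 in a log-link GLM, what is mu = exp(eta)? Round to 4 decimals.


The inverse log link gives:
mu = exp(-2.374) = 0.0931.

0.0931


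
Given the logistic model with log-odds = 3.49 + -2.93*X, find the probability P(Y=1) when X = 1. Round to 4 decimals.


Linear predictor: z = 3.49 + -2.93 * 1 = 0.5600.
P = 1/(1 + exp(-0.5600)) = 1/(1 + 0.5712) = 0.6365.

0.6365


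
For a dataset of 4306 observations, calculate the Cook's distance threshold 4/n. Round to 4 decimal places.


Using the rule of thumb:
Threshold = 4 / 4306 = 0.0009.

0.0009


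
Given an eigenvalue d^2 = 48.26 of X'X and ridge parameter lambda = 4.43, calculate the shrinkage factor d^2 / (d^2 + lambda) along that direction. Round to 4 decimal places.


Compute the denominator: 48.26 + 4.43 = 52.6900.
Shrinkage factor = 48.26 / 52.6900 = 0.9159.

0.9159


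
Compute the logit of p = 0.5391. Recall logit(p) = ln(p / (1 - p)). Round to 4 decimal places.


1 - p = 0.4609.
p/(1-p) = 1.1697.
logit = ln(1.1697) = 0.1567.

0.1567


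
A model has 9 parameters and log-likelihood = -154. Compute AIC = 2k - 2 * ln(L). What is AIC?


AIC = 2*9 - 2*(-154).
= 18 + 308 = 326.

326


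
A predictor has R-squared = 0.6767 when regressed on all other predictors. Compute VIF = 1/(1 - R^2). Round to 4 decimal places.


Using VIF = 1/(1 - R^2_j):
1 - 0.6767 = 0.3233.
VIF = 3.0931.

3.0931


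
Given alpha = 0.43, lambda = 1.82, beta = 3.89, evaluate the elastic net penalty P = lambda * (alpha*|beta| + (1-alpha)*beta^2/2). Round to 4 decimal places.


Compute:
L1 = 0.43 * 3.89 = 1.6727.
L2 = 0.57 * 3.89^2 / 2 = 4.3126.
Penalty = 1.82 * (1.6727 + 4.3126) = 10.8933.

10.8933


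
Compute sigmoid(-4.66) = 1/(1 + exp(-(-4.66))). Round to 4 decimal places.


exp(4.6600) = 105.6361.
1 + exp(-z) = 106.6361.
sigmoid = 1/106.6361 = 0.0094.

0.0094


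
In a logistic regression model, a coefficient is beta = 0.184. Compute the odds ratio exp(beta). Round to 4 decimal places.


Odds ratio = exp(beta) = exp(0.184).
= 1.2020.

1.2020


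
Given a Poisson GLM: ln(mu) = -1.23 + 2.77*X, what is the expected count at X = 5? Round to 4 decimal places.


eta = -1.23 + 2.77 * 5 = 12.6200.
mu = exp(12.6200) = 302549.4457.

302549.4457


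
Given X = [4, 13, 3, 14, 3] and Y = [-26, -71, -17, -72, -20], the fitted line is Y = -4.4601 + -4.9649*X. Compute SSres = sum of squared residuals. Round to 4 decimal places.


For each point, residual = actual - predicted.
Residuals: [-1.6803, -1.9962, 2.3548, 1.9687, -0.6452].
Sum of squared residuals = 16.6454.

16.6454


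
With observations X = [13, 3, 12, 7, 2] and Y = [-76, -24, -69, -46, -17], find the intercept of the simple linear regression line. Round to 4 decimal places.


First find the slope: b1 = -5.2095.
Means: xbar = 7.4000, ybar = -46.4000.
b0 = ybar - b1 * xbar = -46.4000 - -5.2095 * 7.4000 = -7.8498.

-7.8498


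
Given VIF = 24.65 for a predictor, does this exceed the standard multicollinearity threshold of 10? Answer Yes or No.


The threshold is 10.
VIF = 24.65 is >= 10.
Multicollinearity indication: Yes.

Yes


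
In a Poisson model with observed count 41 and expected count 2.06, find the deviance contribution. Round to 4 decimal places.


First: ln(41/2.06) = 2.990866.
Then: 41 * 2.990866 = 122.625506.
y - mu = 41 - 2.06 = 38.94.
D = 2(122.625506 - 38.94) = 167.371012, which rounds to 167.3710.

167.3710


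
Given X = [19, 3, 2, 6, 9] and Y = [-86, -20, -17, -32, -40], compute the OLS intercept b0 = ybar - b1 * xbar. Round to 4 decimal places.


Compute b1 = -4.0632 from the OLS formula.
With xbar = 7.8000 and ybar = -39.0000, the intercept is:
b0 = -39.0000 - -4.0632 * 7.8000 = -7.3073.

-7.3073


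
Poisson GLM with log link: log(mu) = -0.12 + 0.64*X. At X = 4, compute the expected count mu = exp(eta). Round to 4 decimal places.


Linear predictor: eta = -0.12 + (0.64)(4) = 2.4400.
Expected count: mu = exp(2.4400) = 11.4730.

11.4730


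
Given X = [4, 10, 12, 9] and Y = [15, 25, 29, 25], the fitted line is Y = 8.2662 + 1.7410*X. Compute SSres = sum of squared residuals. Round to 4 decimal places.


Compute predicted values, then residuals = yi - yhat_i.
Residuals: [-0.2302, -0.6762, -0.1582, 1.0648].
SSres = sum(residual^2) = 1.6691.

1.6691


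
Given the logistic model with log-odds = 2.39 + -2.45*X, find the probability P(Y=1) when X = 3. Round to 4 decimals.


z = 2.39 + -2.45 * 3 = -4.9600.
Sigmoid: P = 1 / (1 + exp(4.9600)) = 0.0070.

0.0070


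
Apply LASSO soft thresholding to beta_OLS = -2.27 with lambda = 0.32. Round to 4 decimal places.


|beta_OLS| = 2.27.
lambda = 0.32.
Since |beta| > lambda, coefficient = sign(beta)*(|beta| - lambda) = -1.9500.
Result = -1.9500.

-1.9500


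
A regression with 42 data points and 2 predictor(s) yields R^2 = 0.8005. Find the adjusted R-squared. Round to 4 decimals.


Plug in: Adj R^2 = 1 - (1 - 0.8005) * 41/39.
= 1 - 0.1995 * 41/39
= 1 - 8.1795 / 39
= 1 - 0.2097 = 0.7903.

0.7903


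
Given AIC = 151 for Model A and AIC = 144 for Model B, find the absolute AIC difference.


|AIC_A - AIC_B| = |151 - 144| = 7.
Model B is preferred (lower AIC).

7


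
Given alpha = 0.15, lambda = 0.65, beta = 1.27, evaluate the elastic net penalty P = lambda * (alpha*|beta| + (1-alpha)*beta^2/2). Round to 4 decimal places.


L1 component = 0.15 * |1.27| = 0.1905.
L2 component = 0.85 * 1.27^2 / 2 = 0.6855.
Penalty = 0.65 * (0.1905 + 0.6855) = 0.65 * 0.8760 = 0.5694.

0.5694


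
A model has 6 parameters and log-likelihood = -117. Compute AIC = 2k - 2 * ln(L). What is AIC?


AIC = 2k - 2*loglik = 2(6) - 2(-117).
= 12 + 234 = 246.

246


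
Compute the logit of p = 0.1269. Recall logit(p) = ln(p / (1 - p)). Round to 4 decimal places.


Compute the odds: 0.1269/0.8731 = 0.1453.
Take the natural log: ln(0.1453) = -1.9287.

-1.9287


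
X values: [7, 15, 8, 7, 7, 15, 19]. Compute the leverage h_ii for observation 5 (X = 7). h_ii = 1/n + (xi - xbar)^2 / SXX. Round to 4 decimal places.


n = 7, xbar = 11.1429.
SXX = sum((xi - xbar)^2) = 152.8571.
h = 1/7 + (7 - 11.1429)^2 / 152.8571 = 0.2551.

0.2551


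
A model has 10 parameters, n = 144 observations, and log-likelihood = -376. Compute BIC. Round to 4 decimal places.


k * ln(n) = 10 * ln(144) = 10 * 4.969813 = 49.698130.
-2 * loglik = -2 * (-376) = 752.
BIC = 49.698130 + 752 = 801.698130, which rounds to 801.6981.

801.6981


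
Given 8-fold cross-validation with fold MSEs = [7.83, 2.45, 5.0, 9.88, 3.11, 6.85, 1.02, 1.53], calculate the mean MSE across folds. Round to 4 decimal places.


Sum of fold MSEs = 37.6700.
Average = 37.6700 / 8 = 4.7088.

4.7088


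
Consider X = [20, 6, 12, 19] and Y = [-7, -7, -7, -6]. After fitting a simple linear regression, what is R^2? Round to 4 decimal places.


Fit the OLS line: b0 = -7.2757, b1 = 0.0369.
SSres = 0.5748.
SStot = 0.7500.
R^2 = 1 - 0.5748/0.7500 = 0.2337.

0.2337


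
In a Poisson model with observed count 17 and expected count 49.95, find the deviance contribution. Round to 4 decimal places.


First: ln(17/49.95) = -1.077809.
Then: 17 * -1.077809 = -18.322753.
y - mu = 17 - 49.95 = -32.95.
D = 2(-18.322753 - -32.95) = 29.254494, which rounds to 29.2545.

29.2545


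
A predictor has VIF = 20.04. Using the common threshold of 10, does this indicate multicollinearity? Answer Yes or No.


The threshold is 10.
VIF = 20.04 is >= 10.
Multicollinearity indication: Yes.

Yes


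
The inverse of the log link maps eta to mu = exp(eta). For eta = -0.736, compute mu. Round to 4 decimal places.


Apply the inverse link:
mu = e^-0.736 = 0.4790.

0.4790


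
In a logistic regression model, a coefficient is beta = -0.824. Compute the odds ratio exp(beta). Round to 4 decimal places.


The odds ratio is computed as:
OR = e^(-0.824) = 0.4387.

0.4387


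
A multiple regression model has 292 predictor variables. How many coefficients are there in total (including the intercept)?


Including the intercept, the model has 292 predictor coefficients + 1 intercept.
Total = 293.

293


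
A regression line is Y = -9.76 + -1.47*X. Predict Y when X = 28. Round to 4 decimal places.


Plug X = 28 into Y = -9.76 + -1.47*X:
Y = -9.76 + -41.1600 = -50.9200.

-50.9200


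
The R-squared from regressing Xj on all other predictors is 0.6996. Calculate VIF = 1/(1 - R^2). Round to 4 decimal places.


Using VIF = 1/(1 - R^2_j):
1 - 0.6996 = 0.3004.
VIF = 3.3289.

3.3289


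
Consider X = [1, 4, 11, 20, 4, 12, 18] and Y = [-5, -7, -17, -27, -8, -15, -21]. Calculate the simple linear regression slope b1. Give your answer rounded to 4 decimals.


The sample means are xbar = 10.0000 and ybar = -14.2857.
Compute S_xx = 322.0000 and S_xy = -350.0000.
Slope b1 = S_xy / S_xx = -350.0000 / 322.0000 = -1.0870.

-1.0870


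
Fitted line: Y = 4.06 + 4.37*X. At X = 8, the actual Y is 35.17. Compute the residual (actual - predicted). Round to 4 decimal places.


Fitted value at X = 8 is yhat = 4.06 + 4.37*8 = 39.0200.
Residual = 35.17 - 39.0200 = -3.8500.

-3.8500


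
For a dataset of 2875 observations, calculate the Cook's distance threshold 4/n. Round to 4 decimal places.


Cook's distance cutoff = 4/n = 4/2875.
= 0.0014.

0.0014


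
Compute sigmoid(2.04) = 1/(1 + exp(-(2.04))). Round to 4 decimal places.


First, exp(-2.0400) = 0.1300.
Then sigma(z) = 1/(1 + 0.1300) = 0.8849.

0.8849


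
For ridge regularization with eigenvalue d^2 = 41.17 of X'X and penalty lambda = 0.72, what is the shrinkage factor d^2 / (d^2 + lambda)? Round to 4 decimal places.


d^2 + lambda = 41.17 + 0.72 = 41.8900.
Shrinkage factor = 41.17/41.8900 = 0.9828.

0.9828


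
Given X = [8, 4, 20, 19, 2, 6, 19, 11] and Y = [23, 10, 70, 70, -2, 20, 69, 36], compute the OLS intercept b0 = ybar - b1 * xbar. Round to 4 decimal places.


First find the slope: b1 = 3.9799.
Means: xbar = 11.1250, ybar = 37.0000.
b0 = ybar - b1 * xbar = 37.0000 - 3.9799 * 11.1250 = -7.2762.

-7.2762


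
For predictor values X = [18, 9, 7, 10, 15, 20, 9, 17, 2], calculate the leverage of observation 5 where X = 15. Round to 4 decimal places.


Compute xbar = 11.8889 with n = 9 observations.
SXX = 280.8889.
Leverage = 1/9 + (15 - 11.8889)^2/280.8889 = 0.1456.

0.1456


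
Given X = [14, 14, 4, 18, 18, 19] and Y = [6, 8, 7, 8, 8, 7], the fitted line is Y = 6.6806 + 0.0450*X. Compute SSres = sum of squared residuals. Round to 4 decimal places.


For each point, residual = actual - predicted.
Residuals: [-1.3106, 0.6894, 0.1394, 0.5094, 0.5094, -0.5356].
Sum of squared residuals = 3.0182.

3.0182


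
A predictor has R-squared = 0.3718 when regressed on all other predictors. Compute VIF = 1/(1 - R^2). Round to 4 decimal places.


VIF = 1 / (1 - 0.3718).
= 1 / 0.6282 = 1.5918.

1.5918


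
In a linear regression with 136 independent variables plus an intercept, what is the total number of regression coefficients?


Each predictor gets one coefficient, plus one intercept.
Total parameters = 136 + 1 = 137.

137


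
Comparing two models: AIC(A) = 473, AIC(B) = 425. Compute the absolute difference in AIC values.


Absolute difference = |473 - 425| = 48.
The model with lower AIC (B) is preferred.

48


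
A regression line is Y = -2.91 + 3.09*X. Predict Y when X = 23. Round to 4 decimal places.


Predicted value:
Y = -2.91 + (3.09)(23) = -2.91 + 71.0700 = 68.1600.

68.1600


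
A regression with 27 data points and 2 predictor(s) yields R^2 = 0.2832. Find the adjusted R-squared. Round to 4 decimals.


Adjusted R^2 = 1 - (1 - R^2) * (n-1)/(n-p-1).
(1 - R^2) = 0.7168.
(n-1)/(n-p-1) = 26/24.
(1 - R^2) * (n-1) = 0.7168 * 26 = 18.6368.
Divide by (n-p-1): 18.6368 / 24 = 0.7765.
Adj R^2 = 1 - 0.7765 = 0.2235.

0.2235


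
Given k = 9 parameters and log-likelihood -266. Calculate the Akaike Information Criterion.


AIC = 2*9 - 2*(-266).
= 18 + 532 = 550.

550


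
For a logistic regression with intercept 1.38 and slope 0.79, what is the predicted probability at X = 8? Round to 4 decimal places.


z = 1.38 + 0.79 * 8 = 7.7000.
Sigmoid: P = 1 / (1 + exp(-7.7000)) = 0.9995.

0.9995


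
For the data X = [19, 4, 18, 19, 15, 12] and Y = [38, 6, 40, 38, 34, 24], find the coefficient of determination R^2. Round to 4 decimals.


The fitted line is Y = -2.1652 + 2.2183*X.
SSres = 21.9233, SStot = 856.0000.
R^2 = 1 - SSres/SStot = 0.9744.

0.9744


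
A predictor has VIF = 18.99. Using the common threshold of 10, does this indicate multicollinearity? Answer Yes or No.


Compare VIF = 18.99 to the threshold of 10.
18.99 >= 10, so the answer is Yes.

Yes


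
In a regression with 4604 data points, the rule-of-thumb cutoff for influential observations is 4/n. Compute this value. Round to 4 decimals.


The threshold is 4/n.
4/4604 = 0.0009.

0.0009


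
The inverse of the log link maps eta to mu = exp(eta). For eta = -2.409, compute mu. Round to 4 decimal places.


mu = exp(eta) = exp(-2.409).
= 0.0899.

0.0899


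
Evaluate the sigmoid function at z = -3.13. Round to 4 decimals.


First, exp(3.1300) = 22.8740.
Then sigma(z) = 1/(1 + 22.8740) = 0.0419.

0.0419


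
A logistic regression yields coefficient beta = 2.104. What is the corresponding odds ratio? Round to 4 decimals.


Odds ratio = exp(beta) = exp(2.104).
= 8.1989.

8.1989


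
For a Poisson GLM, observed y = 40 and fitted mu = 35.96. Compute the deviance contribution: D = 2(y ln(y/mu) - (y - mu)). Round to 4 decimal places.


Compute y*ln(y/mu) = 40*ln(40/35.96) = 40*0.106472 = 4.258880.
y - mu = 4.04.
D = 2*(4.258880 - (4.04)) = 0.437760, which rounds to 0.4378.

0.4378


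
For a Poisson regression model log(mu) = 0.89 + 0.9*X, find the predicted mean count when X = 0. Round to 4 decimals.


eta = 0.89 + 0.9 * 0 = 0.8900.
mu = exp(0.8900) = 2.4351.

2.4351


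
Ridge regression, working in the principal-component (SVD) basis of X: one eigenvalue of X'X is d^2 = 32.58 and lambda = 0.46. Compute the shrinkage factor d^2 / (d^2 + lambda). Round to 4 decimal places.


d^2 + lambda = 32.58 + 0.46 = 33.0400.
Shrinkage factor = 32.58/33.0400 = 0.9861.

0.9861


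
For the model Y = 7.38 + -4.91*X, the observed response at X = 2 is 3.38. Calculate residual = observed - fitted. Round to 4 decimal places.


Predicted = 7.38 + -4.91 * 2 = -2.4400.
Residual = 3.38 - -2.4400 = 5.8200.

5.8200


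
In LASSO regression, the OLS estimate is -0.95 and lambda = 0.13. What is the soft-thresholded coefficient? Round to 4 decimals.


Absolute value: |-0.95| = 0.95.
Compare to lambda = 0.13.
Since |beta| > lambda, coefficient = sign(beta)*(|beta| - lambda) = -0.8200.

-0.8200


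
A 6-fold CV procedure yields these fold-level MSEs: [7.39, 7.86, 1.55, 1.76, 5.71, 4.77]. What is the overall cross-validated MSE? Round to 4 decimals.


Add all fold MSEs: 29.0400.
Divide by k = 6: 29.0400/6 = 4.8400.

4.8400


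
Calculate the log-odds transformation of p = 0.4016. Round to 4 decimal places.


1 - p = 0.5984.
p/(1-p) = 0.6711.
logit = ln(0.6711) = -0.3988.

-0.3988


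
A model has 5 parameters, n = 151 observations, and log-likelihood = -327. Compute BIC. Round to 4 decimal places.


Compute k*ln(n) = 5*ln(151) = 5*5.017280 = 25.086400.
Then -2*loglik = 654.
BIC = 25.086400 + 654 = 679.086400, which rounds to 679.0864.

679.0864


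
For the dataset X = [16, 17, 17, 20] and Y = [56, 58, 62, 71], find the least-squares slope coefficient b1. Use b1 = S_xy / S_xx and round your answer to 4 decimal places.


Calculate xbar = 17.5000, ybar = 61.7500.
S_xx = 9.0000, S_xy = 33.5000.
Using b1 = S_xy / S_xx = 33.5000 / 9.0000, we get b1 = 3.7222.

3.7222


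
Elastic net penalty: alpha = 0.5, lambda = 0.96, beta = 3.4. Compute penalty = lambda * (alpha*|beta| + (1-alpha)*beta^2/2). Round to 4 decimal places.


Compute:
L1 = 0.5 * 3.4 = 1.7000.
L2 = 0.5 * 3.4^2 / 2 = 2.8900.
Penalty = 0.96 * (1.7000 + 2.8900) = 4.4064.

4.4064


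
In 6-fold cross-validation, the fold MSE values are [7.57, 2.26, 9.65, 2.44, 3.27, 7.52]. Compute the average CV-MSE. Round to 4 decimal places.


Add all fold MSEs: 32.7100.
Divide by k = 6: 32.7100/6 = 5.4517.

5.4517


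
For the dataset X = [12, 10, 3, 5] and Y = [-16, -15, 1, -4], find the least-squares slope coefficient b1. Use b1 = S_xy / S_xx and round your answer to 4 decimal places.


Calculate xbar = 7.5000, ybar = -8.5000.
S_xx = 53.0000, S_xy = -104.0000.
Using b1 = S_xy / S_xx = -104.0000 / 53.0000, we get b1 = -1.9623.

-1.9623


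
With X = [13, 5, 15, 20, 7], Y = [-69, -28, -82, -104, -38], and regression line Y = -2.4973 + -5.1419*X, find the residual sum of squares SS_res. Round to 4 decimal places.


Predicted values from Y = -2.4973 + -5.1419*X.
Residuals: [0.3420, 0.2068, -2.3742, 1.3353, 0.4906].
SSres = 7.8203.

7.8203


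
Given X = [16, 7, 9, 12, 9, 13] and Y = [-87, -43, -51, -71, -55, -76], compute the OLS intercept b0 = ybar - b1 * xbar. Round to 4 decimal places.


Compute b1 = -5.0741 from the OLS formula.
With xbar = 11.0000 and ybar = -63.8333, the intercept is:
b0 = -63.8333 - -5.0741 * 11.0000 = -8.0185.

-8.0185


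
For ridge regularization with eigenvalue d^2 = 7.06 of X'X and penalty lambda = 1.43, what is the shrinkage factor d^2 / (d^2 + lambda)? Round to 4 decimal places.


Compute the denominator: 7.06 + 1.43 = 8.4900.
Shrinkage factor = 7.06 / 8.4900 = 0.8316.

0.8316


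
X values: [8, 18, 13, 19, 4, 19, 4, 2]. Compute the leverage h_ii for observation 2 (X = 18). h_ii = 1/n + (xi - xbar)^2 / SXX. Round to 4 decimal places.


n = 8, xbar = 10.8750.
SXX = sum((xi - xbar)^2) = 368.8750.
h = 1/8 + (18 - 10.8750)^2 / 368.8750 = 0.2626.

0.2626


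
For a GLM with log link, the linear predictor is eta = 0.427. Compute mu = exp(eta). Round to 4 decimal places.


Apply the inverse link:
mu = e^0.427 = 1.5327.

1.5327


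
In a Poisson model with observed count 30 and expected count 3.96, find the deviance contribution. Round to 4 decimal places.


Compute y*ln(y/mu) = 30*ln(30/3.96) = 30*2.024953 = 60.748590.
y - mu = 26.04.
D = 2*(60.748590 - (26.04)) = 69.417180, which rounds to 69.4172.

69.4172


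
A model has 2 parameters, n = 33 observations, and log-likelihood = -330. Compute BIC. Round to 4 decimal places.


ln(33) = 3.496508.
k * ln(n) = 2 * 3.496508 = 6.993016.
-2L = 660.
BIC = 6.993016 + 660 = 666.993016, which rounds to 666.9930.

666.9930


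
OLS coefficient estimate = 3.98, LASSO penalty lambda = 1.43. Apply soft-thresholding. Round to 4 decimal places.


|beta_OLS| = 3.98.
lambda = 1.43.
Since |beta| > lambda, coefficient = sign(beta)*(|beta| - lambda) = 2.5500.
Result = 2.5500.

2.5500


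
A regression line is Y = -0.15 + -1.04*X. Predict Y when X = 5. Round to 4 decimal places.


Substitute X = 5 into the equation:
Y = -0.15 + -1.04 * 5 = -0.15 + -5.2000 = -5.3500.

-5.3500


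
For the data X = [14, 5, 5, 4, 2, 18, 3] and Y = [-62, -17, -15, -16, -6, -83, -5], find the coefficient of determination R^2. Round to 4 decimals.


The fitted line is Y = 6.9516 + -4.9541*X.
SSres = 36.9504, SStot = 5618.8571.
R^2 = 1 - SSres/SStot = 0.9934.

0.9934


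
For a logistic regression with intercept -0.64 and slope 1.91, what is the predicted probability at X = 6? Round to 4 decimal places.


Compute z = -0.64 + (1.91)(6) = 10.8200.
exp(-z) = 0.0000.
P = 1/(1 + 0.0000) = 1.0000.

1.0000


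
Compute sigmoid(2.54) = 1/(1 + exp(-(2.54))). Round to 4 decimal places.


exp(-2.5400) = 0.0789.
1 + exp(-z) = 1.0789.
sigmoid = 1/1.0789 = 0.9269.

0.9269


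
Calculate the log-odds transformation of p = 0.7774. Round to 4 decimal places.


The odds are p/(1-p) = 0.7774 / 0.2226 = 3.4924.
logit(p) = ln(3.4924) = 1.2506.

1.2506


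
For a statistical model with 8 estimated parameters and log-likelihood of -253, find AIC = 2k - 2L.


Compute:
2k = 2*8 = 16.
-2*loglik = -2*(-253) = 506.
AIC = 16 + 506 = 522.

522


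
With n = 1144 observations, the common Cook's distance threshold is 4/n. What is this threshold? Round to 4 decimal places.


The threshold is 4/n.
4/1144 = 0.0035.

0.0035


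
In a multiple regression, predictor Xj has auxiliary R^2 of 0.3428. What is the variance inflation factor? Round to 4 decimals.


Using VIF = 1/(1 - R^2_j):
1 - 0.3428 = 0.6572.
VIF = 1.5216.

1.5216


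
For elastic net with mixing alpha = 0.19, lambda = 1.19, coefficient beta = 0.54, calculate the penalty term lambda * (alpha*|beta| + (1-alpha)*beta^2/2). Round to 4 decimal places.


alpha * |beta| = 0.19 * 0.54 = 0.1026.
(1-alpha) * beta^2/2 = 0.81 * 0.2916/2 = 0.1181.
Total = 1.19 * (0.1026 + 0.1181) = 0.2626.

0.2626


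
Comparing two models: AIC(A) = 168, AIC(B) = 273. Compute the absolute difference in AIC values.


Absolute difference = |168 - 273| = 105.
The model with lower AIC (A) is preferred.

105


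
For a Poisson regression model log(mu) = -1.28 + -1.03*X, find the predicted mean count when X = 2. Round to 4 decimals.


eta = -1.28 + -1.03 * 2 = -3.3400.
mu = exp(-3.3400) = 0.0354.

0.0354


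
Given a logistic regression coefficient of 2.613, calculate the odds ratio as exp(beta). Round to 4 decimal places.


The odds ratio is computed as:
OR = e^(2.613) = 13.6399.

13.6399


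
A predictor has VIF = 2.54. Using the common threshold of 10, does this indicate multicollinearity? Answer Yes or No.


Check: VIF = 2.54 vs threshold = 10.
Since 2.54 < 10, the answer is No.

No


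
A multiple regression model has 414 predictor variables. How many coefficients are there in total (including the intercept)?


Including the intercept, the model has 414 predictor coefficients + 1 intercept.
Total = 415.

415


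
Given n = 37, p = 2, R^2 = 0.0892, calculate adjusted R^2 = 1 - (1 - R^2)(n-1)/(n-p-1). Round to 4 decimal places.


Plug in: Adj R^2 = 1 - (1 - 0.0892) * 36/34.
= 1 - 0.9108 * 36/34
= 1 - 32.7888 / 34
= 1 - 0.9644 = 0.0356.

0.0356


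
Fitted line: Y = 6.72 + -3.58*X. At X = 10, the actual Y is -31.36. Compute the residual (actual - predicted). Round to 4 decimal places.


Compute yhat = 6.72 + (-3.58)(10) = -29.0800.
Residual = actual - predicted = -31.36 - -29.0800 = -2.2800.

-2.2800


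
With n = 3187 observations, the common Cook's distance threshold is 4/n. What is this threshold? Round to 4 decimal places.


The threshold is 4/n.
4/3187 = 0.0013.

0.0013


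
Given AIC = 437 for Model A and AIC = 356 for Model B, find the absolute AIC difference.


|AIC_A - AIC_B| = |437 - 356| = 81.
Model B is preferred (lower AIC).

81


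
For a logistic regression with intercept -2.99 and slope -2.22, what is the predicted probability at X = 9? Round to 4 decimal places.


Compute z = -2.99 + (-2.22)(9) = -22.9700.
exp(-z) = 9456800979.7203.
P = 1/(1 + 9456800979.7203) = 0.0000.

0.0000


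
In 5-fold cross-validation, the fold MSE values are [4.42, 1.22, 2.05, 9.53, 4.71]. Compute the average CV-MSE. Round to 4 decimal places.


Sum of fold MSEs = 21.9300.
Average = 21.9300 / 5 = 4.3860.

4.3860


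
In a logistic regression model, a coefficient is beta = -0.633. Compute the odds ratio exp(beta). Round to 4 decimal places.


Odds ratio = exp(beta) = exp(-0.633).
= 0.5310.

0.5310


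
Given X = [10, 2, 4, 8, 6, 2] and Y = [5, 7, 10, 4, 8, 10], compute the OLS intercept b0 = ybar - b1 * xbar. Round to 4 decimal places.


The slope is b1 = -0.5750.
Sample means are xbar = 5.3333 and ybar = 7.3333.
Intercept: b0 = 7.3333 - (-0.5750)(5.3333) = 10.4000.

10.4000


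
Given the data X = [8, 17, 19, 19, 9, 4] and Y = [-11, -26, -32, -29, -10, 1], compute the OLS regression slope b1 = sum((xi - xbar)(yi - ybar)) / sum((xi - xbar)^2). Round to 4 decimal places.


Calculate xbar = 12.6667, ybar = -17.8333.
S_xx = 209.3333, S_xy = -419.6667.
Using b1 = S_xy / S_xx = -419.6667 / 209.3333, we get b1 = -2.0048.

-2.0048


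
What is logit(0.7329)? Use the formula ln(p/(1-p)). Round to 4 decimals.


1 - p = 0.2671.
p/(1-p) = 2.7439.
logit = ln(2.7439) = 1.0094.

1.0094


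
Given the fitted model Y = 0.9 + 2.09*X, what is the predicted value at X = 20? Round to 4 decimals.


Plug X = 20 into Y = 0.9 + 2.09*X:
Y = 0.9 + 41.8000 = 42.7000.

42.7000


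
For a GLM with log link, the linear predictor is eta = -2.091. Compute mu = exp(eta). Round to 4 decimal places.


The inverse log link gives:
mu = exp(-2.091) = 0.1236.

0.1236


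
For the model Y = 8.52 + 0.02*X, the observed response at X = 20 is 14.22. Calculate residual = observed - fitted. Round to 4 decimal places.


Predicted = 8.52 + 0.02 * 20 = 8.9200.
Residual = 14.22 - 8.9200 = 5.3000.

5.3000


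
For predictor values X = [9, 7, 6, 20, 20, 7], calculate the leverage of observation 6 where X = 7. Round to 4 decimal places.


Mean of X: xbar = 11.5000.
SXX = 221.5000.
For X = 7: h = 1/6 + (7 - 11.5000)^2/221.5000 = 0.2581.

0.2581


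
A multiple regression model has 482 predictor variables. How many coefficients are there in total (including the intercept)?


Total coefficients = number of predictors + 1 (for the intercept).
= 482 + 1 = 483.

483
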